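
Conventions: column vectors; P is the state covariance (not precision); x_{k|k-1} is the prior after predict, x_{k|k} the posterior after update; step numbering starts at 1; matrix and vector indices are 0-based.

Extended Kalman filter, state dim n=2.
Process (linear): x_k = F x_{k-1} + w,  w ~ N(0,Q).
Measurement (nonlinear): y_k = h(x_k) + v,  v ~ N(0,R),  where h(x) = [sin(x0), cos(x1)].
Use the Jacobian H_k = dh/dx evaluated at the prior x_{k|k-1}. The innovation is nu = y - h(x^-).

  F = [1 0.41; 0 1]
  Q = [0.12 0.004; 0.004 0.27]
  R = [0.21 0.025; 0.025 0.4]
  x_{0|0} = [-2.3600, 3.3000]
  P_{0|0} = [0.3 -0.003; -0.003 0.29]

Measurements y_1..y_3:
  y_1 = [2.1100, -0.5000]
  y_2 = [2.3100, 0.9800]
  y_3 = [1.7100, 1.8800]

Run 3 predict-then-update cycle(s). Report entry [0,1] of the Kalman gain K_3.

step 1: x^-=[-1.0070, 3.3000]  P^-=[0.4663 0.1199; 0.1199 0.5600]  H_jac=[0.5344 0.0000; 0.0000 0.1577]  S=[0.3432 0.0351; 0.0351 0.4139]  K=[0.7278 -0.0160; 0.1663 0.1993]  nu=[2.9552, 0.4875]  x^+=[1.1359, 3.8887]  P^+=[0.2852 0.0747; 0.0747 0.5317]
step 2: x^-=[2.7303, 3.8887]  P^-=[0.5559 0.2967; 0.2967 0.8017]  H_jac=[-0.9166 0.0000; 0.0000 0.6795]  S=[0.6770 -0.1598; -0.1598 0.7702]  K=[-0.7264 0.1111; -0.2468 0.6561]  nu=[1.9102, 1.7137]  x^+=[1.5331, 4.5416]  P^+=[0.1634 0.0387; 0.0387 0.3772]
step 3: x^-=[3.3952, 4.5416]  P^-=[0.3785 0.1973; 0.1973 0.6472]  H_jac=[-0.9680 0.0000; 0.0000 0.9855]  S=[0.5647 -0.1632; -0.1632 1.0285]  K=[-0.6228 0.0902; -0.1666 0.5936]  nu=[1.9609, 2.0500]  x^+=[2.3589, 5.4318]  P^+=[0.1328 0.0208; 0.0208 0.2367]

K[0,1] = 0.0902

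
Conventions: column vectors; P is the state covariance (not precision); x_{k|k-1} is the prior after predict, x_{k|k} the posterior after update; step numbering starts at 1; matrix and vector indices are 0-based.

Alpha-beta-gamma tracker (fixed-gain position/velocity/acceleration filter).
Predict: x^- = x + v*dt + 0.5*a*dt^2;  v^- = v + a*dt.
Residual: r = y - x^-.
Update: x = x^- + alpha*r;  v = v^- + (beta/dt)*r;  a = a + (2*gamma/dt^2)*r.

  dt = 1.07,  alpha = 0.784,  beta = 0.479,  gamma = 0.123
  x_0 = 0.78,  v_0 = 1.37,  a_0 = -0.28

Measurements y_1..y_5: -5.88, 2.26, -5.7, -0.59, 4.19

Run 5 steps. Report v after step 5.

step 1: x_pred=2.0856  r=-7.9656  x^+=-4.1594  v^+=-2.4955  a^+=-1.9915
step 2: x_pred=-7.9697  r=10.2297  x^+=0.0504  v^+=-0.0470  a^+=0.2065
step 3: x_pred=0.1183  r=-5.8183  x^+=-4.4432  v^+=-2.4307  a^+=-1.0437
step 4: x_pred=-7.6416  r=7.0516  x^+=-2.1131  v^+=-0.3907  a^+=0.4715
step 5: x_pred=-2.2613  r=6.4513  x^+=2.7965  v^+=3.0018  a^+=1.8576

v_post = 3.0018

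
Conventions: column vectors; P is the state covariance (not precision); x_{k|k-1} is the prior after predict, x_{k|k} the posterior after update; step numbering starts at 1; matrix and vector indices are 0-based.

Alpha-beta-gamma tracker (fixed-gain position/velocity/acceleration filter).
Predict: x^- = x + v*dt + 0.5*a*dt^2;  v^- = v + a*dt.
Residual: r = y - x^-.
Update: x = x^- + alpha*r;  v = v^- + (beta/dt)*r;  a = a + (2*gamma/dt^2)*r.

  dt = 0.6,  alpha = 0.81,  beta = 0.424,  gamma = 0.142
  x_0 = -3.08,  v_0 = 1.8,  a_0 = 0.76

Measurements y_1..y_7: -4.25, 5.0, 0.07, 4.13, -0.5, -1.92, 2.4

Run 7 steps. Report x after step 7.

x_post = 0.7982

step 1: x_pred=-1.8632  r=-2.3868  x^+=-3.7965  v^+=0.5693  a^+=-1.1229
step 2: x_pred=-3.6570  r=8.6570  x^+=3.3552  v^+=6.0132  a^+=5.7065
step 3: x_pred=7.9903  r=-7.9203  x^+=1.5749  v^+=3.8401  a^+=-0.5417
step 4: x_pred=3.7814  r=0.3486  x^+=4.0638  v^+=3.7614  a^+=-0.2667
step 5: x_pred=6.2726  r=-6.7726  x^+=0.7868  v^+=-1.1846  a^+=-5.6096
step 6: x_pred=-0.9337  r=-0.9863  x^+=-1.7326  v^+=-5.2473  a^+=-6.3877
step 7: x_pred=-6.0308  r=8.4308  x^+=0.7982  v^+=-3.1222  a^+=0.2633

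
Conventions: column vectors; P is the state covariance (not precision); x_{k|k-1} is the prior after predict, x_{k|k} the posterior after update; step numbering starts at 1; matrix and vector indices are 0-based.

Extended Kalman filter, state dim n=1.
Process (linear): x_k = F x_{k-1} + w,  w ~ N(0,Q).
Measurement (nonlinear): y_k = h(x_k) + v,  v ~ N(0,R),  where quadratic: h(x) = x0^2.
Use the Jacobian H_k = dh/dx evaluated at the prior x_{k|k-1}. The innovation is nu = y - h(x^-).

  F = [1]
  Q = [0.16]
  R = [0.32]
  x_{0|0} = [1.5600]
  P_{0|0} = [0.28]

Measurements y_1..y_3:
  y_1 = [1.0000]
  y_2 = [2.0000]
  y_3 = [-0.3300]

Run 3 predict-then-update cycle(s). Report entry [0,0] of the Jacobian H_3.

H_jac[0,0] = 2.7423

step 1: x^-=[1.5600]  P^-=[0.4400]  H_jac=[3.1200]  S=[4.6031]  K=[0.2982]  nu=[-1.4336]  x^+=[1.1325]  P^+=[0.0306]
step 2: x^-=[1.1325]  P^-=[0.1906]  H_jac=[2.2649]  S=[1.2977]  K=[0.3326]  nu=[0.7175]  x^+=[1.3711]  P^+=[0.0470]
step 3: x^-=[1.3711]  P^-=[0.2070]  H_jac=[2.7423]  S=[1.8766]  K=[0.3025]  nu=[-2.2100]  x^+=[0.7027]  P^+=[0.0353]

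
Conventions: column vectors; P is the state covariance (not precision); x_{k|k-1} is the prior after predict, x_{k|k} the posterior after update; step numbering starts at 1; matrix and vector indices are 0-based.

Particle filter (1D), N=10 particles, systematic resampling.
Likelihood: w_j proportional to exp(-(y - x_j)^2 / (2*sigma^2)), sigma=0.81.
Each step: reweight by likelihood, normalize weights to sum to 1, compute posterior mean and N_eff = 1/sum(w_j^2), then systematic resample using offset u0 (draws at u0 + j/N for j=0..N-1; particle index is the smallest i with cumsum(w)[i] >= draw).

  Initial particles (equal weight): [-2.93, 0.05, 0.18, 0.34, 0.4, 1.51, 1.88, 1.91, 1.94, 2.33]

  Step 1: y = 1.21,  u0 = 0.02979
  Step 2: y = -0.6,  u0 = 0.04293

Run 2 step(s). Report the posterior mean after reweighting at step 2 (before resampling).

step 1: w=[0.0000, 0.0670, 0.0832, 0.1049, 0.1133, 0.1743, 0.1326, 0.1285, 0.1244, 0.0718]  mean=1.2660  Neff=8.3076  idx=[1, 2, 3, 4, 5, 5, 6, 7, 8, 9]
step 2: w=[0.2990, 0.2595, 0.2104, 0.1925, 0.0139, 0.0139, 0.0038, 0.0034, 0.0030, 0.0006]  mean=0.2730  Neff=4.1927  idx=[0, 0, 0, 1, 1, 1, 2, 2, 3, 3]

post_mean = 0.2730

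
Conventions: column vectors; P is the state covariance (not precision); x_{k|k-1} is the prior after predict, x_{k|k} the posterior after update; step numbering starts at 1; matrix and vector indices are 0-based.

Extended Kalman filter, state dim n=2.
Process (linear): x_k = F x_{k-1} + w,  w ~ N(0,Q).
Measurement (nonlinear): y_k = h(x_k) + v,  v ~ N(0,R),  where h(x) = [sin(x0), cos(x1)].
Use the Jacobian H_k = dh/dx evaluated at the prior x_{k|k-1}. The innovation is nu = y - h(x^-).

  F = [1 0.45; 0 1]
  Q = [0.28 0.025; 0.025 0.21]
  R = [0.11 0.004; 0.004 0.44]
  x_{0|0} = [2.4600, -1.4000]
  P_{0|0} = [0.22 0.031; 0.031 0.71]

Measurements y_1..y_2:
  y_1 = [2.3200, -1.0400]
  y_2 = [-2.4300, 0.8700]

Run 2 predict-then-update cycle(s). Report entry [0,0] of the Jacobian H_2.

H_jac[0,0] = 0.6202

step 1: x^-=[1.8300, -1.4000]  P^-=[0.6717 0.3755; 0.3755 0.9200]  H_jac=[-0.2563 0.0000; 0.0000 0.9854]  S=[0.1541 -0.0908; -0.0908 1.3334]  K=[-0.9933 0.2098; -0.2331 0.6640]  nu=[1.3534, -1.2100]  x^+=[0.2318, -2.5189]  P^+=[0.4230 0.0897; 0.0897 0.2955]
step 2: x^-=[-0.9017, -2.5189]  P^-=[0.8436 0.2477; 0.2477 0.5055]  H_jac=[0.6202 0.0000; 0.0000 0.5832]  S=[0.4345 0.0936; 0.0936 0.6120]  K=[1.1926 0.0536; 0.2582 0.4423]  nu=[-1.6456, 1.6823]  x^+=[-2.7740, -2.1997]  P^+=[0.2118 0.0487; 0.0487 0.3355]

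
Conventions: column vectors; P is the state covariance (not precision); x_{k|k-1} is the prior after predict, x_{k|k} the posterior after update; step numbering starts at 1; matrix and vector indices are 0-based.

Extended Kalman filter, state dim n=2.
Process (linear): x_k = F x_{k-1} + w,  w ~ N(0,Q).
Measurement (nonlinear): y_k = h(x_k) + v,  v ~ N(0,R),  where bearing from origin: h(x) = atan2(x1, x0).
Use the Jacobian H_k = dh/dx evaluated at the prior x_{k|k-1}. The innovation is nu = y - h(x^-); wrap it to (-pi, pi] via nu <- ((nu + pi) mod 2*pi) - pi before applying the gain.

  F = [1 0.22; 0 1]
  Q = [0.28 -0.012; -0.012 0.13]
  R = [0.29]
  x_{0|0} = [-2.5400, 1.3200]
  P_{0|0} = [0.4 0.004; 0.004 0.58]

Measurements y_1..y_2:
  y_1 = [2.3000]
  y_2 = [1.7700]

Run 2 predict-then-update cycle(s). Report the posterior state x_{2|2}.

x_post = [-1.3434, 1.8861]

step 1: x^-=[-2.2496, 1.3200]  P^-=[0.7098 0.1196; 0.1196 0.7100]  H_jac=[-0.1940 -0.3307]  S=[0.4097]  K=[-0.4327; -0.6297]  nu=[-0.3110]  x^+=[-2.1151, 1.5158]  P^+=[0.6331 0.0080; 0.0080 0.5476]
step 2: x^-=[-1.7816, 1.5158]  P^-=[0.9431 0.1164; 0.1164 0.6776]  H_jac=[-0.2770 -0.3256]  S=[0.4552]  K=[-0.6572; -0.5555]  nu=[-0.6666]  x^+=[-1.3434, 1.8861]  P^+=[0.7465 -0.0498; -0.0498 0.5371]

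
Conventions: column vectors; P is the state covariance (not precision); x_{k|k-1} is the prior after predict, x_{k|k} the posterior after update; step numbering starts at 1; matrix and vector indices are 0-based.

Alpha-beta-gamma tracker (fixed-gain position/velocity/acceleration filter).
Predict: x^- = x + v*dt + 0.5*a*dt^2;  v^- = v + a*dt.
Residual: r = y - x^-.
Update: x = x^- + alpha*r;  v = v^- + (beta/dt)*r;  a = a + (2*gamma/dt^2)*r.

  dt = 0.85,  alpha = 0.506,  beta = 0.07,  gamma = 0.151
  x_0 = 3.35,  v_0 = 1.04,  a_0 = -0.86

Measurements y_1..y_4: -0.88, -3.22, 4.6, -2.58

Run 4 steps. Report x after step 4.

x_post = -3.9103

step 1: x_pred=3.9233  r=-4.8033  x^+=1.4928  v^+=-0.0866  a^+=-2.8678
step 2: x_pred=0.3833  r=-3.6033  x^+=-1.4400  v^+=-2.8209  a^+=-4.3739
step 3: x_pred=-5.4178  r=10.0178  x^+=-0.3488  v^+=-5.7137  a^+=-0.1865
step 4: x_pred=-5.2728  r=2.6928  x^+=-3.9103  v^+=-5.6505  a^+=0.9391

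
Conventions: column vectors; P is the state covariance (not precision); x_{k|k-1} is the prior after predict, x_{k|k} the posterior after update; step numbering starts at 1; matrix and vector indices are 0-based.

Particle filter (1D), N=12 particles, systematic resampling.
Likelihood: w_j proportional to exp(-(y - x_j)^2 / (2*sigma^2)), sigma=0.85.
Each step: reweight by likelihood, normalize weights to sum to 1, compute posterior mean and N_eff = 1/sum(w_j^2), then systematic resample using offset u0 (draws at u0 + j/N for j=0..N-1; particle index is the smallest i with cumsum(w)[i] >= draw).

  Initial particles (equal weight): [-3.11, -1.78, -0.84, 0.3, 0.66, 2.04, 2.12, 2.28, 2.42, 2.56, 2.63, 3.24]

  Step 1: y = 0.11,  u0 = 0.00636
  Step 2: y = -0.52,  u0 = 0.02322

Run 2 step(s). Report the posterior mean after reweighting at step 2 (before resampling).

step 1: w=[0.0003, 0.0320, 0.2031, 0.3699, 0.3076, 0.0288, 0.0232, 0.0146, 0.0094, 0.0060, 0.0047, 0.0004]  mean=0.2784  Neff=3.6301  idx=[1, 2, 2, 3, 3, 3, 3, 3, 4, 4, 4, 5]
step 2: w=[0.0513, 0.1435, 0.1435, 0.0967, 0.0967, 0.0967, 0.0967, 0.0967, 0.0588, 0.0588, 0.0588, 0.0017]  mean=-0.0677  Neff=9.9031  idx=[0, 1, 1, 2, 3, 4, 4, 5, 6, 7, 8, 10]

post_mean = -0.0677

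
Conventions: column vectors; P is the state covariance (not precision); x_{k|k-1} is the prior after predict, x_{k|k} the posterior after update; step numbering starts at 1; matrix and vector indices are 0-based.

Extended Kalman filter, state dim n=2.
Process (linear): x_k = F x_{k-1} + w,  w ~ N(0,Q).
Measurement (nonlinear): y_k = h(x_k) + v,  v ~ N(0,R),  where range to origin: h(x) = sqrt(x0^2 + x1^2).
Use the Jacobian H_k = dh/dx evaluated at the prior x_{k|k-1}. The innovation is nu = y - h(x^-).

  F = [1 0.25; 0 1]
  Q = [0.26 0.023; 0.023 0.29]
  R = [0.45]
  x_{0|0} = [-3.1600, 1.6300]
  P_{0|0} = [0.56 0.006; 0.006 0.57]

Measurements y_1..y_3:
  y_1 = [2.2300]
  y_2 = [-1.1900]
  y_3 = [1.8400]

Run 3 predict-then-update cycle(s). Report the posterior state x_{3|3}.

step 1: x^-=[-2.7525, 1.6300]  P^-=[0.8586 0.1715; 0.1715 0.8600]  H_jac=[-0.8604 0.5095]  S=[1.1586]  K=[-0.5622; 0.2509]  nu=[-0.9689]  x^+=[-2.2077, 1.3869]  P^+=[0.4924 0.3349; 0.3349 0.7871]
step 2: x^-=[-1.8610, 1.3869]  P^-=[0.9690 0.5547; 0.5547 1.0771]  H_jac=[-0.8018 0.5976]  S=[0.9261]  K=[-0.4811; 0.2148]  nu=[-3.5110]  x^+=[-0.1719, 0.6329]  P^+=[0.7547 0.6504; 0.6504 1.0344]
step 3: x^-=[-0.0137, 0.6329]  P^-=[1.4045 0.9320; 0.9320 1.3244]  H_jac=[-0.0216 0.9998]  S=[1.7341]  K=[0.5198; 0.7519]  nu=[1.2069]  x^+=[0.6137, 1.5404]  P^+=[0.9360 0.2542; 0.2542 0.3439]

x_post = [0.6137, 1.5404]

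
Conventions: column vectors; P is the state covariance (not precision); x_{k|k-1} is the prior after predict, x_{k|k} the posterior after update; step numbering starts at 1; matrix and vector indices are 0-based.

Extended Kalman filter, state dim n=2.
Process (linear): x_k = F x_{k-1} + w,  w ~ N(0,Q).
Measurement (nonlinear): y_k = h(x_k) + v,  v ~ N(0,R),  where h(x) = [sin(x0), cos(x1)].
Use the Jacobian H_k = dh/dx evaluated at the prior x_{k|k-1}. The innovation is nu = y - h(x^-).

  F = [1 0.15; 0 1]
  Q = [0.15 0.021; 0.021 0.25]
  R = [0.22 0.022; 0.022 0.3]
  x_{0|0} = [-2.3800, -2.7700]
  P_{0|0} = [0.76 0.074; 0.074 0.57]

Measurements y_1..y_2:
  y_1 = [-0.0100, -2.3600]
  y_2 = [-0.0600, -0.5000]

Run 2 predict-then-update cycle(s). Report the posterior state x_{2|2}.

x_post = [-3.3649, -4.0170]

step 1: x^-=[-2.7955, -2.7700]  P^-=[0.9450 0.1805; 0.1805 0.8200]  H_jac=[-0.9407 0.0000; 0.0000 0.3631]  S=[1.0563 -0.0397; -0.0397 0.4081]  K=[-0.8387 0.0791; -0.1339 0.7166]  nu=[0.3292, -1.4282]  x^+=[-3.1846, -3.8375]  P^+=[0.1943 0.0145; 0.0145 0.5839]
step 2: x^-=[-3.7602, -3.8375]  P^-=[0.3618 0.1231; 0.1231 0.8339]  H_jac=[-0.8147 0.0000; 0.0000 -0.6411]  S=[0.4601 0.0863; 0.0863 0.6427]  K=[-0.6335 -0.0377; -0.0636 -0.8232]  nu=[-0.6399, 0.2675]  x^+=[-3.3649, -4.0170]  P^+=[0.1721 0.0394; 0.0394 0.3874]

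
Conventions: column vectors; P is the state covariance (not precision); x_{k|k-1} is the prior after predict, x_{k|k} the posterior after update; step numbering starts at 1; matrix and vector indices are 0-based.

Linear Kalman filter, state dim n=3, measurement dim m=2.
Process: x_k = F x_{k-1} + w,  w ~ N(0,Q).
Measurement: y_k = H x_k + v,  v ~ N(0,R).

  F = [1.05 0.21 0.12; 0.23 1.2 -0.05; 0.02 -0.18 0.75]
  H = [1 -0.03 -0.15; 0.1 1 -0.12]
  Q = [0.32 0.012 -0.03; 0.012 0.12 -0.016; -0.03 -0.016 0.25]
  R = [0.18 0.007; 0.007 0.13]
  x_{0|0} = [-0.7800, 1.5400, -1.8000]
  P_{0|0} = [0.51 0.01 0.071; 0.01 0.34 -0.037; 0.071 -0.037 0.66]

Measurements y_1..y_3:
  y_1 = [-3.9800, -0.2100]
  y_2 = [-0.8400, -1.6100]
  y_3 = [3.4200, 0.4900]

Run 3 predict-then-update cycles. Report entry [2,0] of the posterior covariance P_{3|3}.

step 1: x^-=[-0.7116, 1.7586, -1.6428]  P^-=[0.9272 0.2233 0.0765; 0.2233 0.6466 -0.1335; 0.0765 -0.1335 0.6445]  S=[1.0848 0.3237; 0.3237 0.8700]  K=[0.8243 0.0459; -0.0321 0.7992; 0.0616 -0.2565]  nu=[-3.4621, -2.0946]  x^+=[-3.6616, 0.1958, -1.3189]  P^+=[0.1638 0.0073 0.0992; 0.0073 0.1064 0.0284; 0.0992 0.0284 0.5934]
step 2: x^-=[-3.9618, -0.5413, -1.0976]  P^-=[0.5434 0.0856 0.1037; 0.0856 0.2816 -0.0178; 0.1037 -0.0178 0.5826]  S=[0.7004 0.1373; 0.1373 0.4443]  K=[0.7385 0.0587; -0.0160 0.6628; 0.0619 -0.1932]  nu=[2.9409, -0.8043]  x^+=[-1.8371, -1.1214, -0.7603]  P^+=[0.1480 0.0095 0.0958; 0.0095 0.0892 0.0337; 0.0958 0.0337 0.5666]
step 3: x^-=[-2.2557, -1.7302, -0.4051]  P^-=[0.5253 0.0813 0.0992; 0.0813 0.2566 -0.0089; 0.0992 -0.0089 0.5653]  S=[0.6835 0.1310; 0.1310 0.4160]  K=[0.7311 0.0629; -0.0136 0.6432; 0.0556 -0.1781]  nu=[5.5630, 2.3971]  x^+=[1.9623, -0.2639, -0.5226]  P^+=[0.1462 0.0098 0.0927; 0.0098 0.0867 0.0343; 0.0927 0.0343 0.5526]

P_post[2,0] = 0.0927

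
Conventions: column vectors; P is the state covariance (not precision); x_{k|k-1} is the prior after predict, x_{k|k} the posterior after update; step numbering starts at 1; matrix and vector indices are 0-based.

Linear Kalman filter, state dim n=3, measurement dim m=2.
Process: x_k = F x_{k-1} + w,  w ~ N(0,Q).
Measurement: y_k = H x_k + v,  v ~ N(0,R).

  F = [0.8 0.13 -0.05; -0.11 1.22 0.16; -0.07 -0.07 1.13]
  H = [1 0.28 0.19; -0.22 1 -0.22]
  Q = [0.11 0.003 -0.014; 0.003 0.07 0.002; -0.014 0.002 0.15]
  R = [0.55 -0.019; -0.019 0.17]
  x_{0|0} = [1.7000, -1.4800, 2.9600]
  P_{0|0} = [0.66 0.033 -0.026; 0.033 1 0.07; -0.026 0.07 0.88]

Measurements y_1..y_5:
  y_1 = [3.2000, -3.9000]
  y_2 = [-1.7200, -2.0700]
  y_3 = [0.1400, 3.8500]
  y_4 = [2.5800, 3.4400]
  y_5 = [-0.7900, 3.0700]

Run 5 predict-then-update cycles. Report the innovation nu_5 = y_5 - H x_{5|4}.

innov = [-4.6085, -3.2442]

step 1: x^-=[1.0196, -1.5190, 3.3294]  P^-=[0.5595 0.1219 -0.1250; 0.1219 1.6083 0.1775; -0.1250 0.1775 1.2752]  S=[1.3213 0.4249; 0.4249 1.7233]  K=[0.4631 -0.0989; 0.1855 0.8493; 0.1526 -0.0815]  nu=[1.9731, -1.4242]  x^+=[2.0743, -2.3626, 3.7465]  P^+=[0.2982 -0.0062 -0.2098; -0.0062 0.1859 0.2107; -0.2098 0.2107 1.2435]
step 2: x^-=[1.1650, -2.5111, 4.2537]  P^-=[0.3199 -0.0461 -0.2610; -0.0461 0.4734 0.5302; -0.2610 0.5302 1.7400]  S=[0.9012 0.0636; 0.0636 0.5048]  K=[0.2965 -0.1544; 0.1578 0.7069; 0.2153 0.3787]  nu=[-2.9901, 1.6332]  x^+=[0.0264, -1.8285, 4.2283]  P^+=[0.2344 -0.0450 -0.2940; -0.0450 0.1845 0.3510; -0.2940 0.3510 1.6155]
step 3: x^-=[-0.4280, -1.5572, 4.9041]  P^-=[0.2768 -0.0979 -0.3312; -0.0979 0.5483 0.8034; -0.3312 0.8034 2.2054]  S=[0.8542 0.0794; 0.0794 0.4959]  K=[0.2379 -0.2114; 0.1727 0.7649; 0.2973 0.7411]  nu=[0.0722, 6.3919]  x^+=[-1.7622, 3.3446, 9.6624]  P^+=[0.2143 -0.0644 -0.3229; -0.0644 0.2117 0.4503; -0.3229 0.4503 1.8226]
step 4: x^-=[-1.4581, 5.8202, 10.8078]  P^-=[0.2619 -0.1200 -0.3520; -0.1200 0.6387 0.9795; -0.3520 0.9795 2.4586]  S=[0.8539 0.1048; 0.1048 0.5281]  K=[0.2175 -0.2328; 0.1869 0.8143; 0.3444 0.9090]  nu=[0.3549, -0.3233]  x^+=[-1.3056, 5.6233, 10.6362]  P^+=[0.2034 -0.0686 -0.3166; -0.0686 0.2268 0.4865; -0.3166 0.4865 1.8554]
step 5: x^-=[-0.8452, 8.7059, 11.7166]  P^-=[0.2534 -0.1216 -0.3420; -0.1216 0.6770 1.0331; -0.3420 1.0331 2.4937]  S=[0.8584 0.1187; 0.1187 0.5458]  K=[0.2121 -0.2332; 0.1930 0.8310; 0.3596 0.9473]  nu=[-4.6085, -3.2442]  x^+=[-1.0663, 5.1204, 6.9860]  P^+=[0.1969 -0.0665 -0.3008; -0.0665 0.2300 0.4867; -0.3008 0.4867 1.8120]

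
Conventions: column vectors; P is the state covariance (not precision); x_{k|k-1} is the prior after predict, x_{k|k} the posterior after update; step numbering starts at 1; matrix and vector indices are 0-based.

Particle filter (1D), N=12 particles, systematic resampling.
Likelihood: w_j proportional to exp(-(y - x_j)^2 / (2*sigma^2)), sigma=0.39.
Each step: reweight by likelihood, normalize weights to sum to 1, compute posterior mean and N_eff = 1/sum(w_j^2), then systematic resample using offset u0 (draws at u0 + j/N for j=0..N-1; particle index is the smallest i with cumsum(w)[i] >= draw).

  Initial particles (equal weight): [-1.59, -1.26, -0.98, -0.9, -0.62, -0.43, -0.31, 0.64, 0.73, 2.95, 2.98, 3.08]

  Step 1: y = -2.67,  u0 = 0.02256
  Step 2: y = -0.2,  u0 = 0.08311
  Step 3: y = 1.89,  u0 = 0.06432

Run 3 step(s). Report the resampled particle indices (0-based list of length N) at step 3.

resampled_idx = [5, 6, 6, 7, 7, 8, 8, 9, 10, 10, 11, 11]

step 1: w=[0.9323, 0.0626, 0.0036, 0.0015, 0.0000, 0.0000, 0.0000, 0.0000, 0.0000, 0.0000, 0.0000, 0.0000]  mean=-1.5661  Neff=1.1453  idx=[0, 0, 0, 0, 0, 0, 0, 0, 0, 0, 0, 1]
step 2: w=[0.0396, 0.0396, 0.0396, 0.0396, 0.0396, 0.0396, 0.0396, 0.0396, 0.0396, 0.0396, 0.0396, 0.5646]  mean=-1.4037  Neff=2.9760  idx=[2, 4, 6, 8, 10, 11, 11, 11, 11, 11, 11, 11]
step 3: w=[0.0001, 0.0001, 0.0001, 0.0001, 0.0001, 0.1428, 0.1428, 0.1428, 0.1428, 0.1428, 0.1428, 0.1428]  mean=-1.2602  Neff=7.0075  idx=[5, 6, 6, 7, 7, 8, 8, 9, 10, 10, 11, 11]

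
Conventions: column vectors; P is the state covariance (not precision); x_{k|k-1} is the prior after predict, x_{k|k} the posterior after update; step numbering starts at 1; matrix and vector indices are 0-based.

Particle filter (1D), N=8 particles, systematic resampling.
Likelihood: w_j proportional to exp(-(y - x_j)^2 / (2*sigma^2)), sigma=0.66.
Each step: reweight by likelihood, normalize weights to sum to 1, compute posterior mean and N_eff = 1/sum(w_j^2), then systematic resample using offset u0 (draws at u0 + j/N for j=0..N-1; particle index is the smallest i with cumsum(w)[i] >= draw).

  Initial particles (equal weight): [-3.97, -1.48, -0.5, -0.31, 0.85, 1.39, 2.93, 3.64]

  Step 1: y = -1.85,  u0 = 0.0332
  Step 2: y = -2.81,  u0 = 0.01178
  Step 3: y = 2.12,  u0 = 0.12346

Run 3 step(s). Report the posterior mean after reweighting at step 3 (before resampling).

step 1: w=[0.0055, 0.8141, 0.1176, 0.0626, 0.0002, 0.0000, 0.0000, 0.0000]  mean=-1.3046  Neff=1.4695  idx=[1, 1, 1, 1, 1, 1, 1, 2]
step 2: w=[0.1425, 0.1425, 0.1425, 0.1425, 0.1425, 0.1425, 0.1425, 0.0024]  mean=-1.4777  Neff=7.0331  idx=[0, 0, 1, 2, 3, 4, 5, 6]
step 3: w=[0.1250, 0.1250, 0.1250, 0.1250, 0.1250, 0.1250, 0.1250, 0.1250]  mean=-1.4800  Neff=8.0000  idx=[0, 1, 2, 3, 4, 5, 6, 7]

post_mean = -1.4800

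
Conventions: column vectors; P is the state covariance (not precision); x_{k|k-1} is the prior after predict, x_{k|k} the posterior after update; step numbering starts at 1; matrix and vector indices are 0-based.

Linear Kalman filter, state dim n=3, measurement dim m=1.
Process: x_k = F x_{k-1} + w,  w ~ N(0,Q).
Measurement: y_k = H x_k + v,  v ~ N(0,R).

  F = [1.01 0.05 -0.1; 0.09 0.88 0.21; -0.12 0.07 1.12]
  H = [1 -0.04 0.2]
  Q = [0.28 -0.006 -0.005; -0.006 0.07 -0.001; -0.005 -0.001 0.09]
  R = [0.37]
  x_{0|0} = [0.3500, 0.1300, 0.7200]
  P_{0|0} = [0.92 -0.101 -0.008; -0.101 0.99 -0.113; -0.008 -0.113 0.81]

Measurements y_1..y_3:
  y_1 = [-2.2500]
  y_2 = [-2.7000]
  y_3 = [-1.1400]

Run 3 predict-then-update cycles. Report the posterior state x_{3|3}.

step 1: x^-=[0.2880, 0.2971, 0.7735]  P^-=[1.2216 0.0211 -0.2250; 0.0211 0.8218 0.1370; -0.2250 0.1370 1.1103]  S=[1.5435]  K=[0.7618; 0.0101; -0.0054]  nu=[-2.6808]  x^+=[-1.7542, 0.2700, 0.7881]  P^+=[0.3259 0.0092 -0.2186; 0.0092 0.8216 0.1370; -0.2186 0.1370 1.1102]
step 2: x^-=[-1.8370, 0.2452, 1.1121]  P^-=[0.6694 -0.0103 -0.4085; -0.0103 0.8017 0.4269; -0.4085 0.4269 1.5715]  S=[0.9341]  K=[0.6296; 0.0460; -0.1192]  nu=[-1.0756]  x^+=[-2.5142, 0.1957, 1.2402]  P^+=[0.2991 -0.0374 -0.3385; -0.0374 0.7997 0.4320; -0.3385 0.4320 1.5582]
step 3: x^-=[-2.6535, 0.2064, 1.7045]  P^-=[0.6630 -0.1120 -0.5812; -0.1120 0.9014 0.8218; -0.5812 0.8218 2.2122]  S=[0.8863]  K=[0.6220; 0.0184; -0.1936]  nu=[1.1809]  x^+=[-1.9190, 0.2282, 1.4758]  P^+=[0.3201 -0.1221 -0.4744; -0.1221 0.9011 0.8249; -0.4744 0.8249 2.1790]

x_post = [-1.9190, 0.2282, 1.4758]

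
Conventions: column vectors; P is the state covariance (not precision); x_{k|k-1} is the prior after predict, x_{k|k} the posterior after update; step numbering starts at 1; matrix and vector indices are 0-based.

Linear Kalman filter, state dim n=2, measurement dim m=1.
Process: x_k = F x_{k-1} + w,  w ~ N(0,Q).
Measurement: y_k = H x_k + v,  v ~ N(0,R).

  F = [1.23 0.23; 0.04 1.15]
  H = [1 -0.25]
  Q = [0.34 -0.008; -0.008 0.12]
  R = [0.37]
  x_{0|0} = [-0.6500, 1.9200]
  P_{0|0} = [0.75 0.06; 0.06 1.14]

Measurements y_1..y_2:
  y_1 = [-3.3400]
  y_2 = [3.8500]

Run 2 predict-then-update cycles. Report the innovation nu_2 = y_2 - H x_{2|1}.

innov = [6.7871]

step 1: x^-=[-0.3579, 2.1820]  P^-=[1.5689 0.4159; 0.4159 1.6344]  S=[1.8332]  K=[0.7992; 0.0040]  nu=[-2.4366]  x^+=[-2.3051, 2.1724]  P^+=[0.3982 0.4101; 0.4101 1.6343]
step 2: x^-=[-2.3356, 2.4060]  P^-=[1.2609 1.0277; 1.0277 2.3198]  S=[1.2621]  K=[0.7955; 0.3548]  nu=[6.7871]  x^+=[3.0636, 4.8138]  P^+=[0.4622 0.6715; 0.6715 2.1609]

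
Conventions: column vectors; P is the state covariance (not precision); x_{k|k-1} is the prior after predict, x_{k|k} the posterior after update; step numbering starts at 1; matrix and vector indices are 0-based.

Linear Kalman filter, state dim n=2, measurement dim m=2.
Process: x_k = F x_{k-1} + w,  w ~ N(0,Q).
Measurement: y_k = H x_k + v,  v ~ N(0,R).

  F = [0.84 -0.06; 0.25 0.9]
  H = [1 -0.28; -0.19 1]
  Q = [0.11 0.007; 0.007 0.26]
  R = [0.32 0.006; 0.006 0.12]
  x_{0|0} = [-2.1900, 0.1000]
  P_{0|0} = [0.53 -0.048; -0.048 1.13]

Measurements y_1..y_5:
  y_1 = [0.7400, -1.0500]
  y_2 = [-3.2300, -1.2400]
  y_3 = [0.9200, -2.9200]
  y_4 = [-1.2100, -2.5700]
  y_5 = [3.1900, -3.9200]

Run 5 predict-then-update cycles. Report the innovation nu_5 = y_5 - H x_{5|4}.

innov = [3.1636, -1.3500]

step 1: x^-=[-1.8456, -0.4575]  P^-=[0.4929 0.0217; 0.0217 1.1868]  S=[0.8938 -0.3971; -0.3971 1.3164]  K=[0.6009 0.1266; 0.0597 0.9165]  nu=[2.4575, -0.9432]  x^+=[-0.4883, -1.1753]  P^+=[0.2095 0.0586; 0.0586 0.1215]
step 2: x^-=[-0.3396, -1.1798]  P^-=[0.2523 0.0878; 0.0878 0.3978]  S=[0.5543 -0.0608; -0.0608 0.4936]  K=[0.4254 0.1333; 0.0428 0.7775]  nu=[-3.2207, -0.1247]  x^+=[-1.7265, -1.4147]  P^+=[0.1501 0.0471; 0.0471 0.1025]
step 3: x^-=[-1.3654, -1.7049]  P^-=[0.2116 0.0679; 0.0679 0.3736]  S=[0.5228 -0.0673; -0.0673 0.4754]  K=[0.3827 0.1124; 0.0279 0.7626]  nu=[1.8080, -1.4746]  x^+=[-0.8391, -2.7789]  P^+=[0.1347 0.0414; 0.0414 0.0995]
step 4: x^-=[-0.5381, -2.7108]  P^-=[0.2013 0.0606; 0.0606 0.3677]  S=[0.5162 -0.0714; -0.0714 0.4719]  K=[0.3714 0.1035; 0.0228 0.7582]  nu=[-1.4309, 0.0385]  x^+=[-1.0655, -2.7141]  P^+=[0.1305 0.0394; 0.0394 0.0986]
step 5: x^-=[-0.7322, -2.7091]  P^-=[0.1985 0.0583; 0.0583 0.3658]  S=[0.5145 -0.0727; -0.0727 0.4708]  K=[0.3682 0.1006; 0.0212 0.7567]  nu=[3.1636, -1.3500]  x^+=[0.2969, -3.6635]  P^+=[0.1293 0.0389; 0.0389 0.0983]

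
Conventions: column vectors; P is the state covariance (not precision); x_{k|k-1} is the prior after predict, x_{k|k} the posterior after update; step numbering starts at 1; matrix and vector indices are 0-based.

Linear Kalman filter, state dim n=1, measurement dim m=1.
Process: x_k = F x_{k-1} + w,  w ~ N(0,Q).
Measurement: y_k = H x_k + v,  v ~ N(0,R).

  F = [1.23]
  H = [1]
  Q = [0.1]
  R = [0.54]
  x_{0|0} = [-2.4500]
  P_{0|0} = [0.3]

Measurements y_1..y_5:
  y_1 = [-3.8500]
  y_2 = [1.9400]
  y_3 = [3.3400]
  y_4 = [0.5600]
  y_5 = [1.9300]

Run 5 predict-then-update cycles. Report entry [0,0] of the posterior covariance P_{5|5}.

P_post[0,0] = 0.2568

step 1: x^-=[-3.0135]  P^-=[0.5539]  S=[1.0939]  K=[0.5063]  nu=[-0.8365]  x^+=[-3.4371]  P^+=[0.2734]
step 2: x^-=[-4.2276]  P^-=[0.5137]  S=[1.0537]  K=[0.4875]  nu=[6.1676]  x^+=[-1.2209]  P^+=[0.2633]
step 3: x^-=[-1.5017]  P^-=[0.4983]  S=[1.0383]  K=[0.4799]  nu=[4.8417]  x^+=[0.8219]  P^+=[0.2591]
step 4: x^-=[1.0109]  P^-=[0.4921]  S=[1.0321]  K=[0.4768]  nu=[-0.4509]  x^+=[0.7959]  P^+=[0.2575]
step 5: x^-=[0.9790]  P^-=[0.4895]  S=[1.0295]  K=[0.4755]  nu=[0.9510]  x^+=[1.4312]  P^+=[0.2568]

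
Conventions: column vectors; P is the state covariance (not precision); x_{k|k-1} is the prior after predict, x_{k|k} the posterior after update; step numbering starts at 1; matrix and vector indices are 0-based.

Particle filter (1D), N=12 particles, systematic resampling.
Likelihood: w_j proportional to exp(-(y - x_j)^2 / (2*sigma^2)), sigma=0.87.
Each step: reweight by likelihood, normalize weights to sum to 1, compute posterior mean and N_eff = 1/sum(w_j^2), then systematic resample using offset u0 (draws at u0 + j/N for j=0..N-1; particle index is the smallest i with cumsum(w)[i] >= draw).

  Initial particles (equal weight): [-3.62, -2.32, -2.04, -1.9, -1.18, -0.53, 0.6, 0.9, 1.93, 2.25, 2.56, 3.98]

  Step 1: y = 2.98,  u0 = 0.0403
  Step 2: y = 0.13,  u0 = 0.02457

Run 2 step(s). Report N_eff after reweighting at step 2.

step 1: w=[0.0000, 0.0000, 0.0000, 0.0000, 0.0000, 0.0001, 0.0089, 0.0215, 0.1805, 0.2630, 0.3328, 0.1932]  mean=2.5857  Neff=3.9935  idx=[8, 8, 8, 9, 9, 9, 10, 10, 10, 10, 11, 11]
step 2: w=[0.2000, 0.2000, 0.2000, 0.0873, 0.0873, 0.0873, 0.0344, 0.0344, 0.0344, 0.0344, 0.0001, 0.0001]  mean=2.1009  Neff=6.7713  idx=[0, 0, 0, 1, 1, 2, 2, 3, 4, 4, 5, 8]

N_eff = 6.7713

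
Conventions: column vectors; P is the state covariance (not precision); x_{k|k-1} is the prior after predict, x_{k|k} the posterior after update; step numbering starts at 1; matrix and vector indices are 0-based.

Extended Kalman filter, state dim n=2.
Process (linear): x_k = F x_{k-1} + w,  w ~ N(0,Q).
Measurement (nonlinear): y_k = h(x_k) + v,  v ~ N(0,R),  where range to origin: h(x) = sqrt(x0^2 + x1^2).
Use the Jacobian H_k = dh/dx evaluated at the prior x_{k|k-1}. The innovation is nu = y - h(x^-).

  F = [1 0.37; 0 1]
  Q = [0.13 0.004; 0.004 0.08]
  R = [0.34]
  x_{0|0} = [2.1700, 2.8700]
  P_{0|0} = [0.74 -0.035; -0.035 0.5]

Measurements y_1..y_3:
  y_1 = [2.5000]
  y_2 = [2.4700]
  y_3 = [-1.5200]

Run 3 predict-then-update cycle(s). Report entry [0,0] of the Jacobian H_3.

step 1: x^-=[3.2319, 2.8700]  P^-=[0.9125 0.1540; 0.1540 0.5800]  H_jac=[0.7477 0.6640]  S=[1.2588]  K=[0.6233; 0.3974]  nu=[-1.8223]  x^+=[2.0961, 2.1458]  P^+=[0.4235 -0.1578; -0.1578 0.3812]
step 2: x^-=[2.8901, 2.1458]  P^-=[0.4889 -0.0128; -0.0128 0.4612]  H_jac=[0.8029 0.5961]  S=[0.8069]  K=[0.4771; 0.3280]  nu=[-1.1296]  x^+=[2.3511, 1.7753]  P^+=[0.3053 -0.1390; -0.1390 0.3744]
step 3: x^-=[3.0080, 1.7753]  P^-=[0.3836 0.0035; 0.0035 0.4544]  H_jac=[0.8612 0.5083]  S=[0.7449]  K=[0.4459; 0.3140]  nu=[-5.0128]  x^+=[0.7729, 0.2012]  P^+=[0.2355 -0.1008; -0.1008 0.3809]

H_jac[0,0] = 0.8612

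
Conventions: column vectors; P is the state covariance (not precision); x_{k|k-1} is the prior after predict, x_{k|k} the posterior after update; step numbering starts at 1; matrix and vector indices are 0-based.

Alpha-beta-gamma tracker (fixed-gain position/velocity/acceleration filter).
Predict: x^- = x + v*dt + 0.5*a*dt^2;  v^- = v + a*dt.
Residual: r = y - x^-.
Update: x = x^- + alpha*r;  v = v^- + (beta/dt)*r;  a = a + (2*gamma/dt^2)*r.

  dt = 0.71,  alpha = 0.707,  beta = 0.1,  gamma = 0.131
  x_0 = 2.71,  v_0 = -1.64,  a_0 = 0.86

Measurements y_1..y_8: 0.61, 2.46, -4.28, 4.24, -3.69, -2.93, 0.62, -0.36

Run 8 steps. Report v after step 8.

step 1: x_pred=1.7624  r=-1.1524  x^+=0.9476  v^+=-1.1917  a^+=0.2611
step 2: x_pred=0.1673  r=2.2927  x^+=1.7882  v^+=-0.6834  a^+=1.4527
step 3: x_pred=1.6692  r=-5.9492  x^+=-2.5369  v^+=-0.4900  a^+=-1.6393
step 4: x_pred=-3.2980  r=7.5380  x^+=2.0314  v^+=-0.5922  a^+=2.2784
step 5: x_pred=2.1852  r=-5.8752  x^+=-1.9686  v^+=0.1980  a^+=-0.7751
step 6: x_pred=-2.0234  r=-0.9066  x^+=-2.6644  v^+=-0.4801  a^+=-1.2463
step 7: x_pred=-3.3193  r=3.9393  x^+=-0.5342  v^+=-0.8101  a^+=0.8011
step 8: x_pred=-0.9075  r=0.5475  x^+=-0.5204  v^+=-0.1642  a^+=1.0856

v_post = -0.1642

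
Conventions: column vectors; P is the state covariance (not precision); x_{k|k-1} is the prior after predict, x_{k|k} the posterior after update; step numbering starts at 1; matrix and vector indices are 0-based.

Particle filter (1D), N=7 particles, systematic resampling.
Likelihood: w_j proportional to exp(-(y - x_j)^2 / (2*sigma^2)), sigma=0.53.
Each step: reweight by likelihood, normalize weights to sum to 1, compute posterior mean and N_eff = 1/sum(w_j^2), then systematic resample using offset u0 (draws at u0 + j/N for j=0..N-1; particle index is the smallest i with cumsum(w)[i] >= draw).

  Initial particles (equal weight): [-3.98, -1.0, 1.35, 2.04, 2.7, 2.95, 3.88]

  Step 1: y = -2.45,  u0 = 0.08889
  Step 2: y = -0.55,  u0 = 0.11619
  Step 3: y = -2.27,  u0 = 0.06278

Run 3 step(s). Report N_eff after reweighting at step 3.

step 1: w=[0.3955, 0.6045, 0.0000, 0.0000, 0.0000, 0.0000, 0.0000]  mean=-2.1785  Neff=1.9163  idx=[0, 0, 0, 1, 1, 1, 1]
step 2: w=[0.0000, 0.0000, 0.0000, 0.2500, 0.2500, 0.2500, 0.2500]  mean=-1.0000  Neff=4.0000  idx=[3, 4, 4, 5, 5, 6, 6]
step 3: w=[0.1429, 0.1429, 0.1429, 0.1429, 0.1429, 0.1429, 0.1429]  mean=-1.0000  Neff=7.0000  idx=[0, 1, 2, 3, 4, 5, 6]

N_eff = 7.0000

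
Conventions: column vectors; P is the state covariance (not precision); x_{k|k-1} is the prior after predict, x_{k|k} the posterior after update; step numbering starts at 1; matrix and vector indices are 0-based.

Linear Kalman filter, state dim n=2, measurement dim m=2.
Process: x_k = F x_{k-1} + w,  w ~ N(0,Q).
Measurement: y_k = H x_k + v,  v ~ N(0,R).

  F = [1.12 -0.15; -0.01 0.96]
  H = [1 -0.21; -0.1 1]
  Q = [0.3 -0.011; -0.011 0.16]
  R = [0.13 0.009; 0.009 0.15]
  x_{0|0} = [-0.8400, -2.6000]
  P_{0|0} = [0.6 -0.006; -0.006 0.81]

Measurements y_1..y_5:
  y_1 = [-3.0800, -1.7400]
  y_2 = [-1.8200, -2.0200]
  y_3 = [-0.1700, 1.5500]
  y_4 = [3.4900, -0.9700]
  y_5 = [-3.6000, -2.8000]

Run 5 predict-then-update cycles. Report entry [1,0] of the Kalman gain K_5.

step 1: x^-=[-0.5508, -2.4876]  P^-=[1.0729 -0.1408; -0.1408 0.9067]  S=[1.3020 -0.4325; -0.4325 1.0956]  K=[0.8879 0.1240; 0.0285 0.8517]  nu=[-3.0516, 0.6925]  x^+=[-3.1745, -1.9848]  P^+=[0.1248 0.0391; 0.0391 0.1319]
step 2: x^-=[-3.2577, -1.8736]  P^-=[0.4463 0.0107; 0.0107 0.2808]  S=[0.5842 -0.0837; -0.0837 0.4332]  K=[0.7702 0.0705; 0.0101 0.6478]  nu=[1.0443, -0.4722]  x^+=[-2.4867, -2.1689]  P^+=[0.1067 0.0282; 0.0282 0.1001]
step 3: x^-=[-2.4597, -2.0573]  P^-=[0.4266 0.0037; 0.0037 0.2517]  S=[0.5661 -0.0827; -0.0827 0.4052]  K=[0.7608 0.0592; 0.0039 0.6210]  nu=[1.8577, 3.3613]  x^+=[-0.8474, 0.0375]  P^+=[0.1049 0.0262; 0.0262 0.0958]
step 4: x^-=[-0.9547, 0.0445]  P^-=[0.4250 0.0023; 0.0023 0.2478]  S=[0.5650 -0.0832; -0.0832 0.4016]  K=[0.7598 0.0573; 0.0028 0.6171]  nu=[4.4540, -1.1100]  x^+=[2.3661, -0.6280]  P^+=[0.1047 0.0259; 0.0259 0.0952]
step 5: x^-=[2.7442, -0.6265]  P^-=[0.4248 0.0020; 0.0020 0.2472]  S=[0.5649 -0.0833; -0.0833 0.4011]  K=[0.7597 0.0570; 0.0026 0.6165]  nu=[-6.4757, -1.8991]  x^+=[-2.2837, -1.8141]  P^+=[0.1047 0.0259; 0.0259 0.0951]

K[1,0] = 0.0026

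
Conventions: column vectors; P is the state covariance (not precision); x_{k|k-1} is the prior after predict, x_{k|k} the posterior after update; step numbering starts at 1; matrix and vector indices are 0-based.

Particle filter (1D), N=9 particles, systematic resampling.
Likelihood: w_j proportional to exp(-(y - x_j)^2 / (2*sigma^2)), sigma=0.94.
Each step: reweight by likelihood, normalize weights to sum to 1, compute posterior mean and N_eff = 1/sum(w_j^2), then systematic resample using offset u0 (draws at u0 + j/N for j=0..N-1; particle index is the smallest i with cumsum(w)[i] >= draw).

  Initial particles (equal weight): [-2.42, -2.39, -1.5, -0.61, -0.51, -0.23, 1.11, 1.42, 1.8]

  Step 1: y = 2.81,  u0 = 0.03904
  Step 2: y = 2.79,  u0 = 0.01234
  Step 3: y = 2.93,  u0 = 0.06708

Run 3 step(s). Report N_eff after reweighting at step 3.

step 1: w=[0.0000, 0.0000, 0.0000, 0.0012, 0.0018, 0.0049, 0.1771, 0.3046, 0.5104]  mean=1.5450  Neff=2.5997  idx=[6, 6, 7, 7, 7, 8, 8, 8, 8]
step 2: w=[0.0541, 0.0541, 0.0925, 0.0925, 0.0925, 0.1536, 0.1536, 0.1536, 0.1536]  mean=1.6199  Neff=7.9454  idx=[0, 2, 3, 4, 5, 6, 6, 7, 8]
step 3: w=[0.0450, 0.0808, 0.0808, 0.0808, 0.1425, 0.1425, 0.1425, 0.1425, 0.1425]  mean=1.6768  Neff=8.1190  idx=[1, 2, 4, 4, 5, 6, 7, 7, 8]

N_eff = 8.1190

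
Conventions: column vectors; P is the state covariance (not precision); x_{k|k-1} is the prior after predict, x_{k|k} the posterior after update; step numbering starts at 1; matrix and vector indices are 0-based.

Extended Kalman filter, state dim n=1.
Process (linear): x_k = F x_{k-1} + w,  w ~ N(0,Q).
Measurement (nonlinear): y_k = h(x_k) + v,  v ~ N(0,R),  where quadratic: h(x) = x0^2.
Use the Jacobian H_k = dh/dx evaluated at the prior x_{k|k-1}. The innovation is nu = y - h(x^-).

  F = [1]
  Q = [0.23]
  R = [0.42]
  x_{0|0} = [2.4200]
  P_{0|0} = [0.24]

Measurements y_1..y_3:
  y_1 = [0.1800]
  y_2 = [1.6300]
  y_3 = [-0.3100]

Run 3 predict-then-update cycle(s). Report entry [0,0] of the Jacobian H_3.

H_jac[0,0] = 2.5591

step 1: x^-=[2.4200]  P^-=[0.4700]  H_jac=[4.8400]  S=[11.4300]  K=[0.1990]  nu=[-5.6764]  x^+=[1.2903]  P^+=[0.0173]
step 2: x^-=[1.2903]  P^-=[0.2473]  H_jac=[2.5806]  S=[2.0667]  K=[0.3088]  nu=[-0.0348]  x^+=[1.2795]  P^+=[0.0503]
step 3: x^-=[1.2795]  P^-=[0.2803]  H_jac=[2.5591]  S=[2.2553]  K=[0.3180]  nu=[-1.9472]  x^+=[0.6603]  P^+=[0.0522]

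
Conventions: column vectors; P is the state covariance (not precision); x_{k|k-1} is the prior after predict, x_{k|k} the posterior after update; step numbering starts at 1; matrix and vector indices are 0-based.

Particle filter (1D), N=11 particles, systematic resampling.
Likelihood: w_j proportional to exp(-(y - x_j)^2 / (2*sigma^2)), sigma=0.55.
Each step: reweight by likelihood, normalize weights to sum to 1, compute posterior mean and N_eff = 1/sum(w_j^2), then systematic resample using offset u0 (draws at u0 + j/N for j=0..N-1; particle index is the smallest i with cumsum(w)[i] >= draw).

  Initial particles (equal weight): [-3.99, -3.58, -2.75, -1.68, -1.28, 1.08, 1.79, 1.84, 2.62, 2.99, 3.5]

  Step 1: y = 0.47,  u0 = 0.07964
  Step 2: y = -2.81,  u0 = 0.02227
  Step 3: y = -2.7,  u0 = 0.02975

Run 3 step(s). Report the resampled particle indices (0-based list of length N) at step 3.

resampled_idx = [0, 1, 2, 3, 4, 5, 6, 7, 8, 9, 10]

step 1: w=[0.0000, 0.0000, 0.0000, 0.0007, 0.0098, 0.8330, 0.0865, 0.0693, 0.0007, 0.0000, 0.0000]  mean=1.1702  Neff=1.4160  idx=[5, 5, 5, 5, 5, 5, 5, 5, 5, 6, 7]
step 2: w=[0.1111, 0.1111, 0.1111, 0.1111, 0.1111, 0.1111, 0.1111, 0.1111, 0.1111, 0.0000, 0.0000]  mean=1.0800  Neff=9.0001  idx=[0, 1, 1, 2, 3, 4, 5, 5, 6, 7, 8]
step 3: w=[0.0909, 0.0909, 0.0909, 0.0909, 0.0909, 0.0909, 0.0909, 0.0909, 0.0909, 0.0909, 0.0909]  mean=1.0800  Neff=11.0000  idx=[0, 1, 2, 3, 4, 5, 6, 7, 8, 9, 10]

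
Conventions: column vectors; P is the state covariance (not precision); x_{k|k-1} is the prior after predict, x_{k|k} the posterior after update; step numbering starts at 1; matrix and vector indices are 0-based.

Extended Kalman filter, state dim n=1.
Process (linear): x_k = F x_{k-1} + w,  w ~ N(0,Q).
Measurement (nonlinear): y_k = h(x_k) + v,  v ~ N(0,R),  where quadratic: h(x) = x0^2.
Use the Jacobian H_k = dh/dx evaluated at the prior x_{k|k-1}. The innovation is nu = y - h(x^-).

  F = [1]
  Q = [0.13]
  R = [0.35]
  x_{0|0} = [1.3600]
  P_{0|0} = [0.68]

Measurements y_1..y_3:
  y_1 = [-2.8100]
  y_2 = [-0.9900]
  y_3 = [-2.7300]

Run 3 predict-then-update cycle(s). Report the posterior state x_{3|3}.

x_post = [0.0614]

step 1: x^-=[1.3600]  P^-=[0.8100]  H_jac=[2.7200]  S=[6.3427]  K=[0.3474]  nu=[-4.6596]  x^+=[-0.2586]  P^+=[0.0447]
step 2: x^-=[-0.2586]  P^-=[0.1747]  H_jac=[-0.5171]  S=[0.3967]  K=[-0.2277]  nu=[-1.0569]  x^+=[-0.0179]  P^+=[0.1541]
step 3: x^-=[-0.0179]  P^-=[0.2841]  H_jac=[-0.0358]  S=[0.3504]  K=[-0.0290]  nu=[-2.7303]  x^+=[0.0614]  P^+=[0.2838]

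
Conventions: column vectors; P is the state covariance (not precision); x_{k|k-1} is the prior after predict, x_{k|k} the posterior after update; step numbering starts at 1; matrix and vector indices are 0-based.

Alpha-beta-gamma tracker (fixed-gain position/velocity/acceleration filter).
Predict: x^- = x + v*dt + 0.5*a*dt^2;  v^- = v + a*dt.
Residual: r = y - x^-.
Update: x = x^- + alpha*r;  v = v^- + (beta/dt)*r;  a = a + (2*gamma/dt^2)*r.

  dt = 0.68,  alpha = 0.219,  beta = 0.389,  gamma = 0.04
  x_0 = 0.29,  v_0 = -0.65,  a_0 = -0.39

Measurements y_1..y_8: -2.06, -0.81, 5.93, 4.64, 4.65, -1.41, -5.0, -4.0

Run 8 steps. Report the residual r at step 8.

step 1: x_pred=-0.2422  r=-1.8178  x^+=-0.6403  v^+=-1.9551  a^+=-0.7045
step 2: x_pred=-2.1326  r=1.3226  x^+=-1.8430  v^+=-1.6775  a^+=-0.4757
step 3: x_pred=-3.0937  r=9.0237  x^+=-1.1175  v^+=3.1611  a^+=1.0855
step 4: x_pred=1.2830  r=3.3570  x^+=2.0182  v^+=5.8196  a^+=1.6663
step 5: x_pred=6.3608  r=-1.7108  x^+=5.9861  v^+=5.9740  a^+=1.3703
step 6: x_pred=10.3653  r=-11.7753  x^+=7.7865  v^+=0.1697  a^+=-0.6669
step 7: x_pred=7.7477  r=-12.7477  x^+=4.9560  v^+=-7.5762  a^+=-2.8724
step 8: x_pred=-0.8600  r=-3.1400  x^+=-1.5476  v^+=-11.3257  a^+=-3.4157

resid = -3.1400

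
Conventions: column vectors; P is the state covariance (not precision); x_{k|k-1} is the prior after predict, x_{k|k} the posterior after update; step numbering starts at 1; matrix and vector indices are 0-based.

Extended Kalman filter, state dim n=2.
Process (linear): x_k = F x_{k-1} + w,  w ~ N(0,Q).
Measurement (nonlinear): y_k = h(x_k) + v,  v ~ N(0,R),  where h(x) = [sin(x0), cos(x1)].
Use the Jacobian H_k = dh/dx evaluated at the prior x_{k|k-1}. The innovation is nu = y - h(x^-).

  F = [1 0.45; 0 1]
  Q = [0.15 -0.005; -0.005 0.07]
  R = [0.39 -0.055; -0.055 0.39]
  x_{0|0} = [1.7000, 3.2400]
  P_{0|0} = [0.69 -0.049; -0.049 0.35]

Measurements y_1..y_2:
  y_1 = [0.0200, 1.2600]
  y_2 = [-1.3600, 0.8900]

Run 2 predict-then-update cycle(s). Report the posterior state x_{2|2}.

step 1: x^-=[3.1580, 3.2400]  P^-=[0.8668 0.1035; 0.1035 0.4200]  H_jac=[-0.9999 0.0000; 0.0000 0.0982]  S=[1.2565 -0.0652; -0.0652 0.3941]  K=[-0.6943 -0.0890; -0.0776 0.0919]  nu=[0.0364, 2.2552]  x^+=[2.9320, 3.4444]  P^+=[0.2659 0.0353; 0.0353 0.4082]
step 2: x^-=[4.4819, 3.4444]  P^-=[0.5304 0.2140; 0.2140 0.4782]  H_jac=[-0.2284 0.0000; 0.0000 0.2982]  S=[0.4177 -0.0696; -0.0696 0.4325]  K=[-0.2728 0.1037; -0.0638 0.3194]  nu=[-0.3864, 1.8445]  x^+=[4.7786, 4.0582]  P^+=[0.4907 0.1859; 0.1859 0.4295]

x_post = [4.7786, 4.0582]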